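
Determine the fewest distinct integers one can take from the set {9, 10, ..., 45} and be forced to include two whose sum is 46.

Group the elements by complementary pair {x, 46−x}: {9,37}, {10,36}, {11,35}, …, giving 14 two-element pairs, the single value 23 (it cannot pair with itself since the integers are distinct), and 8 integers whose partner 46−x falls outside [9,45].
Pigeonhole: treating each of those 23 groups as a pigeonhole, one can pick one integer per group — 23 integers — with no two summing to 46.
The 24th integer lands in an occupied pair, forcing a sum of 46.

24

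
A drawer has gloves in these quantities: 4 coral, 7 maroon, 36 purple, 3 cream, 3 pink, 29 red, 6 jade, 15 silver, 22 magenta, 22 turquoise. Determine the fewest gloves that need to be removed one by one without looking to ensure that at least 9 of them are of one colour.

By pigeonhole, put each drawn glove into a box by colour. The largest draw with every box below 9 takes min(count, 8) from each colour; colours with fewer than 8 contribute all they have.
Σ min(cᵢ, 8) = 4 + 7 + 8 + 3 + 3 + 8 + 6 + 8 + 8 + 8 = 63.
Draw number 63 + 1 = 64 must push one box to 9.

64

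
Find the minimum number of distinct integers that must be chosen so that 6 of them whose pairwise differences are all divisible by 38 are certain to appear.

191

Integers whose pairwise differences are multiples of 38 are exactly those sharing a remainder mod 38. Pigeonhole: the 38 residue classes mod 38 are the pigeonholes.
With 190 integers one could put 5 in each residue class and have no class reach 6.
The 191st integer pushes some class to 6, so 38·5 + 1 = 191.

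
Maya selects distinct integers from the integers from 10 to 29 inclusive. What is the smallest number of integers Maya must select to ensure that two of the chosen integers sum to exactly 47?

15

Two chosen integers sum to 47 exactly when both halves of some pair {x, 47−x} with 18 ≤ x ≤ 47−x ≤ 29 are chosen — 6 such pairs.
The remaining 8 elements (those with no distinct partner in range) can never complete a 47-sum, so the worst case takes all of them and one from each pair: 8 + 6 = 14.
The 15th integer has to be the second member of some pair, so 14 + 1 = 15.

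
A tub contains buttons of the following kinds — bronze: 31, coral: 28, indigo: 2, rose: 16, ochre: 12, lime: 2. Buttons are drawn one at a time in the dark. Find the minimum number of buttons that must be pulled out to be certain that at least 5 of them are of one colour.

21

By the pigeonhole principle, the 6 colours are the holes; the buttons drawn are the pigeons.
To avoid 5 of any one colour, the worst case takes at most 4 of each colour, or every button of a colour that has fewer than 4.
That gives 4 + 4 + 2 + 4 + 4 + 2 = 20 buttons with no colour reaching 5.
The next button forces some colour to 5, so 20 + 1 = 21.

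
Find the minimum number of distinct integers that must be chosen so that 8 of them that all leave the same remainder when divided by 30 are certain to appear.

The 30 residue classes mod 30 are the pigeonholes.
With 210 integers one could put 7 in each residue class and have no class reach 8.
The 211th integer pushes some class to 8, so 30·7 + 1 = 211.

211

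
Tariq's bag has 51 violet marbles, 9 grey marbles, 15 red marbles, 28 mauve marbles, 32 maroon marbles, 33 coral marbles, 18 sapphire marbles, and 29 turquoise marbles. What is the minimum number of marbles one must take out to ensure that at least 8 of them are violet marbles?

In the worst case for collecting violet marbles, every non-violet marble comes out first.
There are 9 + 15 + 28 + 32 + 33 + 18 + 29 = 164 non-violet marbles altogether.
After those, each further marble must be violet, so 164 + 8 = 172 draws guarantee 8 violet marbles.

172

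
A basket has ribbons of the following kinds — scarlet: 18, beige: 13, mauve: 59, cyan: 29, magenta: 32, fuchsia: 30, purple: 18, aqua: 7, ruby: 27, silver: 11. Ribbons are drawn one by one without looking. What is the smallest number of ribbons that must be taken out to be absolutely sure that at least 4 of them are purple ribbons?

In the worst case for collecting purple ribbons, every non-purple ribbon comes out first.
There are 18 + 13 + 59 + 29 + 32 + 30 + 7 + 27 + 11 = 226 non-purple ribbons altogether.
After those, each further ribbon must be purple, so 226 + 4 = 230 draws guarantee 4 purple ribbons.

230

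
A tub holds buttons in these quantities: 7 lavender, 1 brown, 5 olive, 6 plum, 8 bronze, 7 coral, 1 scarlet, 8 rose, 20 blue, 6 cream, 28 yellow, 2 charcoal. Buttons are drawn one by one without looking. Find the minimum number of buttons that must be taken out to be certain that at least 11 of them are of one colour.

72

Put each drawn button into a box by colour. The largest draw with every box below 11 takes min(count, 10) from each colour; colours with fewer than 10 contribute all they have.
Σ min(cᵢ, 10) = 7 + 1 + 5 + 6 + 8 + 7 + 1 + 8 + 10 + 6 + 10 + 2 = 71.
Draw number 71 + 1 = 72 must push one box to 11.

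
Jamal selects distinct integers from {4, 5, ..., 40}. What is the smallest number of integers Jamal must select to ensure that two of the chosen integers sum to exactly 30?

27

Two chosen integers sum to 30 exactly when both halves of some pair {x, 30−x} with 4 ≤ x ≤ 30−x ≤ 26 are chosen — 11 such pairs.
The remaining 15 elements (those with no distinct partner in range) can never complete a 30-sum, so the worst case takes all of them and one from each pair: 15 + 11 = 26.
The 27th integer has to be the second member of some pair, so 26 + 1 = 27.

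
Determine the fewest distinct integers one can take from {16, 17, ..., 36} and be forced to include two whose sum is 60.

16

Group the elements by complementary pair {x, 60−x}: {24,36}, {25,35}, {26,34}, …, giving 6 two-element pairs, the single value 30 (it cannot pair with itself since the integers are distinct), and 8 integers whose partner 60−x falls outside [16,36].
Treating each of those 15 groups as a pigeonhole, one can pick one integer per group — 15 integers — with no two summing to 60.
The 16th integer lands in an occupied pair, forcing a sum of 60.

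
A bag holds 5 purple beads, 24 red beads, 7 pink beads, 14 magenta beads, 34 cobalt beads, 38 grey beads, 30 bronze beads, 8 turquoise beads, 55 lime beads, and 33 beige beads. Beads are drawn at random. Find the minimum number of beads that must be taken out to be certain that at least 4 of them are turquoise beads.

244

In the worst case for collecting turquoise beads, every non-turquoise bead comes out first.
There are 5 + 24 + 7 + 14 + 34 + 38 + 30 + 55 + 33 = 240 non-turquoise beads altogether.
After those, each further bead must be turquoise, so 240 + 4 = 244 draws guarantee 4 turquoise beads.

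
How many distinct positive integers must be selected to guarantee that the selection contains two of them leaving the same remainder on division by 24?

25

The 24 residue classes mod 24 are the pigeonholes.
With 24 integers one could put 1 in each residue class and have no class reach 2.
The 25th integer pushes some class to 2, so 24·1 + 1 = 25.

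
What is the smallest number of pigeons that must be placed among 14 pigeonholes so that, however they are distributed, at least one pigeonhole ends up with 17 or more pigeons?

225

With 224 pigeons one could put exactly 16 in each of the 14 pigeonholes, and no pigeonhole would reach 17.
By the pigeonhole principle, one more pigeon must land in a pigeonhole that already has 16, giving it 17.
So 14 × 16 + 1 = 225 pigeons are required.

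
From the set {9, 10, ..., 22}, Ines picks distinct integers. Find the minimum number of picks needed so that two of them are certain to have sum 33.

Two chosen integers sum to 33 exactly when both halves of some pair {x, 33−x} with 11 ≤ x ≤ 33−x ≤ 22 are chosen — 6 such pairs.
The remaining 2 elements (those with no distinct partner in range) can never complete a 33-sum, so the worst case takes all of them and one from each pair: 2 + 6 = 8.
The 9th integer has to be the second member of some pair, so 8 + 1 = 9.

9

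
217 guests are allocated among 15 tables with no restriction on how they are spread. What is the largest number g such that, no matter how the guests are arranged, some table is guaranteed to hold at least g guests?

By the pigeonhole principle, the 15 tables are the holes and the 217 guests are the pigeons.
If every table held at most 14 guests, the total would be at most 15 × 14 = 210, which is less than 217.
So some table holds at least ⌈217/15⌉ = 15 guests.

15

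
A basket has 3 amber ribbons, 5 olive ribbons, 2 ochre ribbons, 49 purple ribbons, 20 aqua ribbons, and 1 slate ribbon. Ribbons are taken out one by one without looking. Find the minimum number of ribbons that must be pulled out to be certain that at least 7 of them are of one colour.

24

By pigeonhole, put each drawn ribbon into a box by colour. The largest draw with every box below 7 takes min(count, 6) from each colour; colours with fewer than 6 contribute all they have.
Σ min(cᵢ, 6) = 3 + 5 + 2 + 6 + 6 + 1 = 23.
Draw number 23 + 1 = 24 must push one box to 7.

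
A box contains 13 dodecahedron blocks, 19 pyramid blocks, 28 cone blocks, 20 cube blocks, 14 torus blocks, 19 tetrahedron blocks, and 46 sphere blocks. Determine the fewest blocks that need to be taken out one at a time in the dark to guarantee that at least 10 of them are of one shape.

64

Pigeonhole: put each drawn block into a box by shape. The largest draw with every box below 10 takes min(count, 9) from each shape.
Σ min(cᵢ, 9) = 9 + 9 + 9 + 9 + 9 + 9 + 9 = 63.
Draw number 63 + 1 = 64 must push one box to 10.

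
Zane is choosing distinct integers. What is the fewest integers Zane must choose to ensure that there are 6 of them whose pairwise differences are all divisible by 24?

121

Integers whose pairwise differences are multiples of 24 are exactly those sharing a remainder mod 24. The 24 residue classes mod 24 are the pigeonholes.
With 120 integers one could put 5 in each residue class and have no class reach 6.
The 121st integer pushes some class to 6, so 24·5 + 1 = 121.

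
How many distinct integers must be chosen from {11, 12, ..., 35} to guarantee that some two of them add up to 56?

A set avoiding the sum 56 can contain at most one of each pair {x, 56−x}, plus the 11 elements whose complement lies outside the range or equal to its own complement.
The integers 11, …, 28 (18 of them) are such a set: any two sum to at least 11+12 = 23 and at most 27+28 = 55 < 56.
Pigeonhole: any 19th integer completes one of the 7 pairs, so 19 choices force a sum of 56.

19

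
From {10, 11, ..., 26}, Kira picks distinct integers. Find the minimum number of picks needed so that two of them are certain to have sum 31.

12

Group the elements by complementary pair {x, 31−x}: {10,21}, {11,20}, {12,19}, …, giving 6 two-element pairs and 5 integers whose partner 31−x falls outside [10,26].
Treating each of those 11 groups as a pigeonhole, one can pick one integer per group — 11 integers — with no two summing to 31.
The 12th integer lands in an occupied pair, forcing a sum of 31.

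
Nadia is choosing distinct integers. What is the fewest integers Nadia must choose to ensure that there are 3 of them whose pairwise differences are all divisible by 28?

57

Integers whose pairwise differences are multiples of 28 are exactly those sharing a remainder mod 28. The 28 residue classes mod 28 are the pigeonholes.
With 56 integers one could put 2 in each residue class and have no class reach 3.
The 57th integer pushes some class to 3, so 28·2 + 1 = 57.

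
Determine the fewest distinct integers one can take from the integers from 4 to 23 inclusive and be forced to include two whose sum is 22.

Group the elements by complementary pair {x, 22−x}: {4,18}, {5,17}, {6,16}, …, giving 7 two-element pairs, the single value 11 (it cannot pair with itself since the integers are distinct), and 5 integers whose partner 22−x falls outside [4,23].
Treating each of those 13 groups as a pigeonhole, one can pick one integer per group — 13 integers — with no two summing to 22.
The 14th integer lands in an occupied pair, forcing a sum of 22.

14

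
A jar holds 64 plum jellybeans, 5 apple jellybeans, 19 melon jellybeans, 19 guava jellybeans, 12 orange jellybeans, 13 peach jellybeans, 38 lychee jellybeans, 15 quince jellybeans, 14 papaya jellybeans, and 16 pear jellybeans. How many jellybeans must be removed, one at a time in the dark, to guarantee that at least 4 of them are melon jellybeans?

In the worst case for collecting melon jellybeans, every non-melon jellybean comes out first.
There are 64 + 5 + 19 + 12 + 13 + 38 + 15 + 14 + 16 = 196 non-melon jellybeans altogether.
After those, each further jellybean must be melon, so 196 + 4 = 200 draws guarantee 4 melon jellybeans.

200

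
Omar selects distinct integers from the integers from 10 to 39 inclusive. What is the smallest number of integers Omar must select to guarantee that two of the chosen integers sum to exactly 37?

Two chosen integers sum to 37 exactly when both halves of some pair {x, 37−x} with 10 ≤ x ≤ 37−x ≤ 27 are chosen — 9 such pairs.
The remaining 12 elements (those with no distinct partner in range) can never complete a 37-sum, so the worst case takes all of them and one from each pair: 12 + 9 = 21.
The 22nd integer has to be the second member of some pair, so 21 + 1 = 22.

22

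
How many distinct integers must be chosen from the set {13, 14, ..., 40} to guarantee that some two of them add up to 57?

17

Two chosen integers sum to 57 exactly when both halves of some pair {x, 57−x} with 17 ≤ x ≤ 57−x ≤ 40 are chosen — 12 such pairs.
The remaining 4 elements (those with no distinct partner in range) can never complete a 57-sum, so the worst case takes all of them and one from each pair: 4 + 12 = 16.
Pigeonhole: the 17th integer has to be the second member of some pair, so 16 + 1 = 17.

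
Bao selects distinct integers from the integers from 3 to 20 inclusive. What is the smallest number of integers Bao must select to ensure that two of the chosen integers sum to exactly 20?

12

Two chosen integers sum to 20 exactly when both halves of some pair {x, 20−x} with 3 ≤ x ≤ 20−x ≤ 17 are chosen — 7 such pairs.
The remaining 4 elements (those with no distinct partner in range) can never complete a 20-sum, so the worst case takes all of them and one from each pair: 4 + 7 = 11.
By the pigeonhole principle, the 12th integer has to be the second member of some pair, so 11 + 1 = 12.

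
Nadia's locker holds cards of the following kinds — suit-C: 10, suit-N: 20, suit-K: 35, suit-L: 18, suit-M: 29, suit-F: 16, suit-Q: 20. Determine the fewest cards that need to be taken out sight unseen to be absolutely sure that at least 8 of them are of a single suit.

50

An adversary could hand out at most 7 cards per suit: 7 + 7 + 7 + 7 + 7 + 7 + 7 = 49 cards and still no suit has 8.
One more card lands in a suit already at 7, so 50 draws are enough and 49 are not.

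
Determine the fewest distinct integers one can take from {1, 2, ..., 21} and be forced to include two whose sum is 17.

Group the elements by complementary pair {x, 17−x}: {1,16}, {2,15}, {3,14}, …, giving 8 two-element pairs and 5 integers whose partner 17−x falls outside [1,21].
Treating each of those 13 groups as a pigeonhole, one can pick one integer per group — 13 integers — with no two summing to 17.
The 14th integer lands in an occupied pair, forcing a sum of 17.

14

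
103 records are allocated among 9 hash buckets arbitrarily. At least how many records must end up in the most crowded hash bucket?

12

The 9 hash buckets are the holes and the 103 records are the pigeons.
If every hash bucket held at most 11 records, the total would be at most 9 × 11 = 99, which is less than 103.
So some hash bucket holds at least ⌈103/9⌉ = 12 records.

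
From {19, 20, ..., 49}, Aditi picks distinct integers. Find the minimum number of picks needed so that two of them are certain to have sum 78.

Two chosen integers sum to 78 exactly when both halves of some pair {x, 78−x} with 29 ≤ x ≤ 78−x ≤ 49 are chosen — 10 such pairs.
The remaining 11 elements (those with no distinct partner in range) can never complete a 78-sum, so the worst case takes all of them and one from each pair: 11 + 10 = 21.
Pigeonhole: the 22nd integer has to be the second member of some pair, so 21 + 1 = 22.

22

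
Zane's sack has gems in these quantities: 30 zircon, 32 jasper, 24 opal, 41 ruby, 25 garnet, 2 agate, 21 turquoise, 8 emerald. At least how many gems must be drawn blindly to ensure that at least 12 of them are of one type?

By pigeonhole, the 8 types are the holes; the gems drawn are the pigeons.
To avoid 12 of any one type, the worst case takes at most 11 of each type, or every gem of a type that has fewer than 11.
That gives 11 + 11 + 11 + 11 + 11 + 2 + 11 + 8 = 76 gems with no type reaching 12.
The next gem forces some type to 12, so 76 + 1 = 77.

77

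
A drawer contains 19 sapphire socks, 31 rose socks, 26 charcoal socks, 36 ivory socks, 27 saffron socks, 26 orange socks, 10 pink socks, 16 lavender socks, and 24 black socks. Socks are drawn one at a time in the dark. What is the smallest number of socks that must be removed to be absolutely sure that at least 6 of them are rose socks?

In the worst case for collecting rose socks, every non-rose sock comes out first.
There are 19 + 26 + 36 + 27 + 26 + 10 + 16 + 24 = 184 non-rose socks altogether.
After those, each further sock must be rose, so 184 + 6 = 190 draws guarantee 6 rose socks.

190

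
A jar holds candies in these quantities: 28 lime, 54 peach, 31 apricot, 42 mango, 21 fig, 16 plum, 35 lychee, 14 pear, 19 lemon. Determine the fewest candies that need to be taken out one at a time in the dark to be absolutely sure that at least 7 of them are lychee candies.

In the worst case for collecting lychee candies, every non-lychee candy comes out first.
There are 28 + 54 + 31 + 42 + 21 + 16 + 14 + 19 = 225 non-lychee candies altogether.
After those, each further candy must be lychee, so 225 + 7 = 232 draws guarantee 7 lychee candies.

232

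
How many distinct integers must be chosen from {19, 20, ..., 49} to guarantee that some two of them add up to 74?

A set avoiding the sum 74 can contain at most one of each pair {x, 74−x}, plus the 7 elements whose complement lies outside the range or equal to its own complement.
The integers 19, …, 37 (19 of them) are such a set: any two sum to at least 19+20 = 39 and at most 36+37 = 73 < 74.
By the pigeonhole principle, any 20th integer completes one of the 12 pairs, so 20 choices force a sum of 74.

20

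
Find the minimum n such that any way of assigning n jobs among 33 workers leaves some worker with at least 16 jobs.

496

With 495 jobs one could put exactly 15 in each of the 33 workers, and no worker would reach 16.
Pigeonhole: one more job must land in a worker that already has 15, giving it 16.
So 33 × 15 + 1 = 496 jobs are required.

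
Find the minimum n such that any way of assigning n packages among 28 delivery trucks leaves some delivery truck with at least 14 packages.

With 364 packages one could put exactly 13 in each of the 28 delivery trucks, and no delivery truck would reach 14.
By pigeonhole, one more package must land in a delivery truck that already has 13, giving it 14.
So 28 × 13 + 1 = 365 packages are required.

365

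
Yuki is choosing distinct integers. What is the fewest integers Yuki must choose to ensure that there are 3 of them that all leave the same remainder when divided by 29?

The 29 residue classes mod 29 are the pigeonholes.
With 58 integers one could put 2 in each residue class and have no class reach 3.
The 59th integer pushes some class to 3, so 29·2 + 1 = 59.

59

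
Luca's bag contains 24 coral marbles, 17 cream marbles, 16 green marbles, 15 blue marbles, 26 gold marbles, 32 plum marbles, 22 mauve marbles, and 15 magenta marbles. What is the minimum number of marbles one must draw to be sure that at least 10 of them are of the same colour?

73

An adversary could hand out at most 9 marbles per colour: 9 + 9 + 9 + 9 + 9 + 9 + 9 + 9 = 72 marbles and still no colour has 10.
One more marble lands in a colour already at 9, so 73 draws are enough and 72 are not.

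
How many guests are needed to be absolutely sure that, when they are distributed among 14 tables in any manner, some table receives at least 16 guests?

211

With 210 guests one could put exactly 15 in each of the 14 tables, and no table would reach 16.
One more guest must land in a table that already has 15, giving it 16.
So 14 × 15 + 1 = 211 guests are required.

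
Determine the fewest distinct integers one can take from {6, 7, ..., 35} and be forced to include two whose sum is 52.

Two chosen integers sum to 52 exactly when both halves of some pair {x, 52−x} with 17 ≤ x ≤ 52−x ≤ 35 are chosen — 9 such pairs.
The remaining 12 elements (those with no distinct partner in range) can never complete a 52-sum, so the worst case takes all of them and one from each pair: 12 + 9 = 21.
Pigeonhole: the 22nd integer has to be the second member of some pair, so 21 + 1 = 22.

22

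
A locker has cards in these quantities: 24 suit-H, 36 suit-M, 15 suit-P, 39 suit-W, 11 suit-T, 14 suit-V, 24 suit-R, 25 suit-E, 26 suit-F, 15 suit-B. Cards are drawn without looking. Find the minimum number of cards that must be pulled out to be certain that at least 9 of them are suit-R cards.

In the worst case for collecting suit-R cards, every non-suit-R card comes out first.
There are 24 + 36 + 15 + 39 + 11 + 14 + 25 + 26 + 15 = 205 non-suit-R cards altogether.
After those, each further card must be suit-R, so 205 + 9 = 214 draws guarantee 9 suit-R cards.

214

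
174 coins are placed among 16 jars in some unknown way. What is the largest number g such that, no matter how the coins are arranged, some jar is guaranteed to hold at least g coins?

11

The 16 jars are the holes and the 174 coins are the pigeons.
If every jar held at most 10 coins, the total would be at most 16 × 10 = 160, which is less than 174.
So some jar holds at least ⌈174/16⌉ = 11 coins.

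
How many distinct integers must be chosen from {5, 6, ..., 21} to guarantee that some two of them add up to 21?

A set avoiding the sum 21 can contain at most one of each pair {x, 21−x}, plus the 5 elements whose complement lies outside the range.
The integers 11, …, 21 (11 of them) are such a set: any two sum to at least 11+12 = 23 > 21.
Any 12th integer completes one of the 6 pairs, so 12 choices force a sum of 21.

12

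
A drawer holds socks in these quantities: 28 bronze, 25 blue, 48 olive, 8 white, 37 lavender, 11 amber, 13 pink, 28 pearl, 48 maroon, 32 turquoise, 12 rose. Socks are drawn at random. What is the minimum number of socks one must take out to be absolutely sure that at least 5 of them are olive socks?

247

In the worst case for collecting olive socks, every non-olive sock comes out first.
There are 28 + 25 + 8 + 37 + 11 + 13 + 28 + 48 + 32 + 12 = 242 non-olive socks altogether.
After those, each further sock must be olive, so 242 + 5 = 247 draws guarantee 5 olive socks.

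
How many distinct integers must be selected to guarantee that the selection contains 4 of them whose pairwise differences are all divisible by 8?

Integers whose pairwise differences are multiples of 8 are exactly those sharing a remainder mod 8. The 8 residue classes mod 8 are the pigeonholes.
With 24 integers one could put 3 in each residue class and have no class reach 4.
The 25th integer pushes some class to 4, so 8·3 + 1 = 25.

25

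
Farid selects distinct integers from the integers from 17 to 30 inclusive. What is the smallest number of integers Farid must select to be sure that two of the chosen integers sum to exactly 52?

11

Group the elements by complementary pair {x, 52−x}: {22,30}, {23,29}, {24,28}, …, giving 4 two-element pairs, the single value 26 (it cannot pair with itself since the integers are distinct), and 5 integers whose partner 52−x falls outside [17,30].
By the pigeonhole principle, treating each of those 10 groups as a pigeonhole, one can pick one integer per group — 10 integers — with no two summing to 52.
The 11th integer lands in an occupied pair, forcing a sum of 52.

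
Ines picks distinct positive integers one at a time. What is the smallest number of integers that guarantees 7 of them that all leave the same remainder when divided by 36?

217

The 36 residue classes mod 36 are the pigeonholes.
With 216 integers one could put 6 in each residue class and have no class reach 7.
The 217th integer pushes some class to 7, so 36·6 + 1 = 217.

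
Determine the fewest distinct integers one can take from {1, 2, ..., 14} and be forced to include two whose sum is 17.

A set avoiding the sum 17 can contain at most one of each pair {x, 17−x}, plus the 2 elements whose complement lies outside the range.
The integers 1, …, 8 (8 of them) are such a set: any two sum to at least 1+2 = 3 and at most 7+8 = 15 < 17.
Any 9th integer completes one of the 6 pairs, so 9 choices force a sum of 17.

9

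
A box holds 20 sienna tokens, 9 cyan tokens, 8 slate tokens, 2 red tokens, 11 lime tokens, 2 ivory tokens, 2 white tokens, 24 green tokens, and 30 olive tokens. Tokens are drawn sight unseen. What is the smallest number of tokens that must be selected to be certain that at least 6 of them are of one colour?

37

An adversary could hand out at most 5 tokens per colour (red, ivory, white run out sooner): 5 + 5 + 5 + 2 + 5 + 2 + 2 + 5 + 5 = 36 tokens and still no colour has 6.
One more token lands in a colour already at 5, so 37 draws are enough and 36 are not.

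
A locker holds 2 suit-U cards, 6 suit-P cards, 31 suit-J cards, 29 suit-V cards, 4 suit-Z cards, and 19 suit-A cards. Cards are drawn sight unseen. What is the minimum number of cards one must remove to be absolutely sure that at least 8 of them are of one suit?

Put each drawn card into a box by suit. The largest draw with every box below 8 takes min(count, 7) from each suit; suits with fewer than 7 contribute all they have.
Σ min(cᵢ, 7) = 2 + 6 + 7 + 7 + 4 + 7 = 33.
Draw number 33 + 1 = 34 must push one box to 8.

34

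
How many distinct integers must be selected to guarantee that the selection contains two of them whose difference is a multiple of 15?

Integers whose pairwise differences are multiples of 15 are exactly those sharing a remainder mod 15. The 15 residue classes mod 15 are the pigeonholes.
With 15 integers one could put 1 in each residue class and have no class reach 2.
The 16th integer pushes some class to 2, so 15·1 + 1 = 16.

16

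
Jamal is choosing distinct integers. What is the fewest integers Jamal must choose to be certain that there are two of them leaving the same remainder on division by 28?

29

By the pigeonhole principle, the 28 residue classes mod 28 are the pigeonholes.
With 28 integers one could put 1 in each residue class and have no class reach 2.
The 29th integer pushes some class to 2, so 28·1 + 1 = 29.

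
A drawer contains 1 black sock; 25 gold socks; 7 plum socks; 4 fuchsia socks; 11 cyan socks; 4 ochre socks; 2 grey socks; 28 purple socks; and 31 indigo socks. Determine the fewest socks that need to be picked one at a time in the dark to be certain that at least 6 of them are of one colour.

An adversary could hand out at most 5 socks per colour (4 colours run out sooner): 1 + 5 + 5 + 4 + 5 + 4 + 2 + 5 + 5 = 36 socks and still no colour has 6.
One more sock lands in a colour already at 5, so 37 draws are enough and 36 are not.

37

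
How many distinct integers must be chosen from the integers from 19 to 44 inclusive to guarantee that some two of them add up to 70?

Group the elements by complementary pair {x, 70−x}: {26,44}, {27,43}, {28,42}, …, giving 9 two-element pairs, the single value 35 (it cannot pair with itself since the integers are distinct), and 7 integers whose partner 70−x falls outside [19,44].
Pigeonhole: treating each of those 17 groups as a pigeonhole, one can pick one integer per group — 17 integers — with no two summing to 70.
The 18th integer lands in an occupied pair, forcing a sum of 70.

18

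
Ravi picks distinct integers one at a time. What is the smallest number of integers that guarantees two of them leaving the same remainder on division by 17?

The 17 residue classes mod 17 are the pigeonholes.
With 17 integers one could put 1 in each residue class and have no class reach 2.
The 18th integer pushes some class to 2, so 17·1 + 1 = 18.

18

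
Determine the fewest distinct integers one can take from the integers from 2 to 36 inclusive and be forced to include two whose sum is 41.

20

Group the elements by complementary pair {x, 41−x}: {5,36}, {6,35}, {7,34}, …, giving 16 two-element pairs and 3 integers whose partner 41−x falls outside [2,36].
By pigeonhole, treating each of those 19 groups as a pigeonhole, one can pick one integer per group — 19 integers — with no two summing to 41.
The 20th integer lands in an occupied pair, forcing a sum of 41.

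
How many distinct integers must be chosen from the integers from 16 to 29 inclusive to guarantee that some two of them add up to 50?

11

A set avoiding the sum 50 can contain at most one of each pair {x, 50−x}, plus the 6 elements whose complement lies outside the range or equal to its own complement.
The integers 16, …, 25 (10 of them) are such a set: any two sum to at least 16+17 = 33 and at most 24+25 = 49 < 50.
Any 11th integer completes one of the 4 pairs, so 11 choices force a sum of 50.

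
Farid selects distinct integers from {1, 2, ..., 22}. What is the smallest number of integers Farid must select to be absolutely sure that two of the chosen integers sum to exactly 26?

A set avoiding the sum 26 can contain at most one of each pair {x, 26−x}, plus the 4 elements whose complement lies outside the range or equal to its own complement.
The integers 1, …, 13 (13 of them) are such a set: any two sum to at least 1+2 = 3 and at most 12+13 = 25 < 26.
By pigeonhole, any 14th integer completes one of the 9 pairs, so 14 choices force a sum of 26.

14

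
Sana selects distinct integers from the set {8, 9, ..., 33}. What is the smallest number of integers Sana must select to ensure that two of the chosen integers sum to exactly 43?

15

A set avoiding the sum 43 can contain at most one of each pair {x, 43−x}, plus the 2 elements whose complement lies outside the range.
The integers 8, …, 21 (14 of them) are such a set: any two sum to at least 8+9 = 17 and at most 20+21 = 41 < 43.
Any 15th integer completes one of the 12 pairs, so 15 choices force a sum of 43.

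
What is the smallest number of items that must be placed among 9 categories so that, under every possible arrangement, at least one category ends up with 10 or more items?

With 81 items one could put exactly 9 in each of the 9 categories, and no category would reach 10.
Pigeonhole: one more item must land in a category that already has 9, giving it 10.
So 9 × 9 + 1 = 82 items are required.

82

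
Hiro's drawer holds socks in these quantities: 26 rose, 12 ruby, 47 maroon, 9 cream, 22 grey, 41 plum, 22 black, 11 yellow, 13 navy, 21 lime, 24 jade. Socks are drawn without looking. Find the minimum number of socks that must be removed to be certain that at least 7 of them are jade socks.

231

In the worst case for collecting jade socks, every non-jade sock comes out first.
There are 26 + 12 + 47 + 9 + 22 + 41 + 22 + 11 + 13 + 21 = 224 non-jade socks altogether.
After those, each further sock must be jade, so 224 + 7 = 231 draws guarantee 7 jade socks.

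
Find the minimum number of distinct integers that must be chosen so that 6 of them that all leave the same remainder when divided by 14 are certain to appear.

71

By the pigeonhole principle, the 14 residue classes mod 14 are the pigeonholes.
With 70 integers one could put 5 in each residue class and have no class reach 6.
The 71st integer pushes some class to 6, so 14·5 + 1 = 71.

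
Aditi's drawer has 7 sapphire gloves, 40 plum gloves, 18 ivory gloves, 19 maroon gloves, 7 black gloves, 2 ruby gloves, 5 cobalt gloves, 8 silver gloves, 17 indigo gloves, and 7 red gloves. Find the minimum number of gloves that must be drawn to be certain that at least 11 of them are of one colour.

77

Put each drawn glove into a box by colour. The largest draw with every box below 11 takes min(count, 10) from each colour; colours with fewer than 10 contribute all they have.
Σ min(cᵢ, 10) = 7 + 10 + 10 + 10 + 7 + 2 + 5 + 8 + 10 + 7 = 76.
Draw number 76 + 1 = 77 must push one box to 11.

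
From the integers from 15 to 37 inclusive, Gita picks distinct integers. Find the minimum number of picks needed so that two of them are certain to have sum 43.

Two chosen integers sum to 43 exactly when both halves of some pair {x, 43−x} with 15 ≤ x ≤ 43−x ≤ 28 are chosen — 7 such pairs.
The remaining 9 elements (those with no distinct partner in range) can never complete a 43-sum, so the worst case takes all of them and one from each pair: 9 + 7 = 16.
The 17th integer has to be the second member of some pair, so 16 + 1 = 17.

17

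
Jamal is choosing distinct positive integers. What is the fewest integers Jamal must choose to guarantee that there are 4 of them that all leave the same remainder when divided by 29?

The 29 residue classes mod 29 are the pigeonholes.
With 87 integers one could put 3 in each residue class and have no class reach 4.
The 88th integer pushes some class to 4, so 29·3 + 1 = 88.

88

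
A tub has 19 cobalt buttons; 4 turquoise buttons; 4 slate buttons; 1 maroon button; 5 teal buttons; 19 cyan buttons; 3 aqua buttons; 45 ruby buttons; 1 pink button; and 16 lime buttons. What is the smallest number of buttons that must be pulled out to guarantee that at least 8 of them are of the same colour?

An adversary could hand out at most 7 buttons per colour (6 colours run out sooner): 7 + 4 + 4 + 1 + 5 + 7 + 3 + 7 + 1 + 7 = 46 buttons and still no colour has 8.
One more button lands in a colour already at 7, so 47 draws are enough and 46 are not.

47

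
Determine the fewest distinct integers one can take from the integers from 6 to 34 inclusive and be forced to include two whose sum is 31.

20

Two chosen integers sum to 31 exactly when both halves of some pair {x, 31−x} with 6 ≤ x ≤ 31−x ≤ 25 are chosen — 10 such pairs.
The remaining 9 elements (those with no distinct partner in range) can never complete a 31-sum, so the worst case takes all of them and one from each pair: 9 + 10 = 19.
The 20th integer has to be the second member of some pair, so 19 + 1 = 20.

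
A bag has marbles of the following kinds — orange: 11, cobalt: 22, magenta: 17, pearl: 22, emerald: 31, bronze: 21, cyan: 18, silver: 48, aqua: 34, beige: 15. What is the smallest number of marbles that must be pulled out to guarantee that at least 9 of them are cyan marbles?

230

In the worst case for collecting cyan marbles, every non-cyan marble comes out first.
There are 11 + 22 + 17 + 22 + 31 + 21 + 48 + 34 + 15 = 221 non-cyan marbles altogether.
After those, each further marble must be cyan, so 221 + 9 = 230 draws guarantee 9 cyan marbles.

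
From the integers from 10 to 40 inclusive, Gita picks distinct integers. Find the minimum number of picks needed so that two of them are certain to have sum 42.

21

Two chosen integers sum to 42 exactly when both halves of some pair {x, 42−x} with 10 ≤ x ≤ 42−x ≤ 32 are chosen — 11 such pairs.
The remaining 9 elements (those with no distinct partner in range) can never complete a 42-sum, so the worst case takes all of them and one from each pair: 9 + 11 = 20.
By pigeonhole, the 21st integer has to be the second member of some pair, so 20 + 1 = 21.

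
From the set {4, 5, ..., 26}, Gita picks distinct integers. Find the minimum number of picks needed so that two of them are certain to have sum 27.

Two chosen integers sum to 27 exactly when both halves of some pair {x, 27−x} with 4 ≤ x ≤ 27−x ≤ 23 are chosen — 10 such pairs.
The remaining 3 elements (those with no distinct partner in range) can never complete a 27-sum, so the worst case takes all of them and one from each pair: 3 + 10 = 13.
The 14th integer has to be the second member of some pair, so 13 + 1 = 14.

14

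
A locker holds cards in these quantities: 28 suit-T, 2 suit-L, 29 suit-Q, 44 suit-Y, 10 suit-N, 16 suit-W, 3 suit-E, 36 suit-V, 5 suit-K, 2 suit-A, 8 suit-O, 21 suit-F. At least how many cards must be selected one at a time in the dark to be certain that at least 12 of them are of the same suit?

97

By the pigeonhole principle, the 12 suits are the holes; the cards drawn are the pigeons.
To avoid 12 of any one suit, the worst case takes at most 11 of each suit, or every card of a suit that has fewer than 11.
That gives 11 + 2 + 11 + 11 + 10 + 11 + 3 + 11 + 5 + 2 + 8 + 11 = 96 cards with no suit reaching 12.
The next card forces some suit to 12, so 96 + 1 = 97.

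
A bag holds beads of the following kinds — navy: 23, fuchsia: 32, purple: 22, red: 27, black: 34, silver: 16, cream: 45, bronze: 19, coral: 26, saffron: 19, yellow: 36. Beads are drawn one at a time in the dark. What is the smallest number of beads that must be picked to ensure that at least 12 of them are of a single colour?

122

Put each drawn bead into a box by colour. The largest draw with every box below 12 takes min(count, 11) from each colour.
Σ min(cᵢ, 11) = 11 + 11 + 11 + 11 + 11 + 11 + 11 + 11 + 11 + 11 + 11 = 121.
Draw number 121 + 1 = 122 must push one box to 12.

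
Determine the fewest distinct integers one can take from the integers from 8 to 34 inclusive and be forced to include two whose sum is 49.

18

A set avoiding the sum 49 can contain at most one of each pair {x, 49−x}, plus the 7 elements whose complement lies outside the range.
The integers 8, …, 24 (17 of them) are such a set: any two sum to at least 8+9 = 17 and at most 23+24 = 47 < 49.
Any 18th integer completes one of the 10 pairs, so 18 choices force a sum of 49.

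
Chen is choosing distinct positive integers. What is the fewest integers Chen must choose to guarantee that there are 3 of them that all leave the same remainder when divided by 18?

37

By the pigeonhole principle, the 18 residue classes mod 18 are the pigeonholes.
With 36 integers one could put 2 in each residue class and have no class reach 3.
The 37th integer pushes some class to 3, so 18·2 + 1 = 37.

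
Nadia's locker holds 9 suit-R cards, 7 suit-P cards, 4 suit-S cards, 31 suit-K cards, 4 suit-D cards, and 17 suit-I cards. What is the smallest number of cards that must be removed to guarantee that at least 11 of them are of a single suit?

An adversary could hand out at most 10 cards per suit (4 suits run out sooner): 9 + 7 + 4 + 10 + 4 + 10 = 44 cards and still no suit has 11.
Pigeonhole: one more card lands in a suit already at 10, so 45 draws are enough and 44 are not.

45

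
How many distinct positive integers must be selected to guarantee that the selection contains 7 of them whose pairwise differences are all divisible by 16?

97

Integers whose pairwise differences are multiples of 16 are exactly those sharing a remainder mod 16. Pigeonhole: the 16 residue classes mod 16 are the pigeonholes.
With 96 integers one could put 6 in each residue class and have no class reach 7.
The 97th integer pushes some class to 7, so 16·6 + 1 = 97.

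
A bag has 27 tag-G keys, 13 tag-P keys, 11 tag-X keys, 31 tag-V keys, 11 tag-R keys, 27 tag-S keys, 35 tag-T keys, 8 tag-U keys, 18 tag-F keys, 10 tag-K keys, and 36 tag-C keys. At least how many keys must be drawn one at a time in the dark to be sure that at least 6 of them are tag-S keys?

In the worst case for collecting tag-S keys, every non-tag-S key comes out first.
There are 27 + 13 + 11 + 31 + 11 + 35 + 8 + 18 + 10 + 36 = 200 non-tag-S keys altogether.
After those, each further key must be tag-S, so 200 + 6 = 206 draws guarantee 6 tag-S keys.

206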